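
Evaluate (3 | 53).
(3/53) = 3^{26} mod 53 = -1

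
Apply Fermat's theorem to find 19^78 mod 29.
By Fermat: 19^{28} ≡ 1 mod 29. 78 = 2×28 + 22. So 19^{78} ≡ 19^{22} ≡ 4 mod 29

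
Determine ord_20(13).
Powers of 13 mod 20: 13^1≡13, 13^2≡9, 13^3≡17, 13^4≡1. So the order of 13 is 4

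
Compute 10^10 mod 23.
By repeated squaring mod 23: 10^{1}≡10, 10^{2}≡8, 10^{4}≡18, 10^{8}≡2. Then 10^{10} = 10^{8+2} ≡ 2 × 8 ≡ 16 mod 23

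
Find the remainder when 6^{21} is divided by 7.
By Fermat: 6^{6} ≡ 1 mod 7. 21 = 3×6 + 3. So 6^{21} ≡ 6^{3} ≡ 6 mod 7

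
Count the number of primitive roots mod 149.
There are φ(149-1) = φ(148) = 72 primitive roots modulo 149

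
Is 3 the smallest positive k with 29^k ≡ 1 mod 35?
Powers of 29 mod 35: 29^1≡29, 29^2≡1. Already 29^2≡1, so the order is 2 < 3. No, the actual order is 2.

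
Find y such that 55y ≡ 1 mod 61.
Since 61 is prime, by Fermat 55^(-1) ≡ 55^{59} ≡ 10 mod 61. Verify: 55 × 10 = 550 ≡ 1 mod 61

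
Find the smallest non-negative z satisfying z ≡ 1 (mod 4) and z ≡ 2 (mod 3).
M = 4 × 3 = 12. M₁ = 3, y₁ ≡ 3 (mod 4). M₂ = 4, y₂ ≡ 1 (mod 3). z = 1×3×3 + 2×4×1 ≡ 5 (mod 12)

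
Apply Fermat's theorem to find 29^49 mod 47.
By Fermat: 29^{46} ≡ 1 mod 47. So 29^{49} = 29^{46} · 29^{3} ≡ 29^{3} ≡ 43 mod 47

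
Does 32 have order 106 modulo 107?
ord_107(32) divides 106. For each prime q|106: 32^{53}≡106, 32^{2}≡61, none ≡ 1. So 32 has order 106 and is a primitive root mod 107.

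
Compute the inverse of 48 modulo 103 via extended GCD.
Extended GCD: 48(-15) + 103(7) = 1. So 48^(-1) ≡ -15 ≡ 88 mod 103. Verify: 48 × 88 = 4224 ≡ 1 mod 103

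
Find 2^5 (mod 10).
By repeated squaring (mod 10): 2^{1}≡2, 2^{2}≡4, 2^{4}≡6. Then 2^{5} = 2^{4+1} ≡ 6 × 2 ≡ 2 (mod 10)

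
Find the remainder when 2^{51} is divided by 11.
By Fermat: 2^{10} ≡ 1 mod 11. 51 = 5×10 + 1. So 2^{51} ≡ 2^{1} ≡ 2 mod 11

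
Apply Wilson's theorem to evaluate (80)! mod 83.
(82)! = (80)! × (81) × (82) ≡ -1 mod 83. So (80)! ≡ -1 × [(82)(81)]^(-1) ≡ 41 mod 83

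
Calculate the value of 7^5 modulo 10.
By repeated squaring (mod 10): 7^{1}≡7, 7^{2}≡9, 7^{4}≡1. Then 7^{5} = 7^{4+1} ≡ 1 × 7 ≡ 7 (mod 10)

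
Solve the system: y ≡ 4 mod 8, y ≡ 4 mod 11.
M = 8 × 11 = 88. M₁ = 11, y₁ ≡ 3 mod 8. M₂ = 8, y₂ ≡ 7 mod 11. y = 4×11×3 + 4×8×7 ≡ 4 mod 88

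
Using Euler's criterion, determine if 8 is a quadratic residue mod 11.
By Euler's criterion: 8^{5} ≡ 10 (mod 11). Since this equals -1 (≡ 10), 8 is not a QR.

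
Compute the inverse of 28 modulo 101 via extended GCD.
Extended GCD: 28(-18) + 101(5) = 1. So 28^(-1) ≡ -18 ≡ 83 mod 101. Verify: 28 × 83 = 2324 ≡ 1 mod 101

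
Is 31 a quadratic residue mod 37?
By Euler's criterion: 31^{18} ≡ 36 mod 37. Since this equals -1 (≡ 36), 31 is not a QR.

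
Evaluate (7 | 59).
(7/59) = 7^{29} mod 59 = 1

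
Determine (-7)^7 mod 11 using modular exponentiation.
By repeated squaring mod 11: (-7)^{1}≡4, (-7)^{2}≡5, (-7)^{4}≡3. Then (-7)^{7} = (-7)^{4+2+1} ≡ 3 × 5 × 4 ≡ 5 mod 11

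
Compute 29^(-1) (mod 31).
Since 31 is prime, by Fermat 29^(-1) ≡ 29^{29} ≡ 15 (mod 31). Verify: 29 × 15 = 435 ≡ 1 (mod 31)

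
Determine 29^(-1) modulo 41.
Since 41 is prime, by Fermat 29^(-1) ≡ 29^{39} ≡ 17 (mod 41). Verify: 29 × 17 = 493 ≡ 1 (mod 41)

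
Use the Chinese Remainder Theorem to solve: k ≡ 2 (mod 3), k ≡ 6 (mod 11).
M = 3 × 11 = 33. M₁ = 11, y₁ ≡ 2 (mod 3). M₂ = 3, y₂ ≡ 4 (mod 11). k = 2×11×2 + 6×3×4 ≡ 17 (mod 33)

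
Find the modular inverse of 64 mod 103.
Since 103 is prime, by Fermat 64^(-1) ≡ 64^{101} ≡ 66 (mod 103). Verify: 64 × 66 = 4224 ≡ 1 (mod 103)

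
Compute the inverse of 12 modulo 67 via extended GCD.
Extended GCD: 12(28) + 67(-5) = 1. So 12^(-1) ≡ 28 (mod 67). Verify: 12 × 28 = 336 ≡ 1 (mod 67)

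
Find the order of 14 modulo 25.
Powers of 14 mod 25: 14^1≡14, 14^2≡21, 14^3≡19, 14^4≡16, 14^5≡24, 14^6≡11, 14^7≡4, 14^8≡6, 14^9≡9, 14^10≡1. So the order of 14 is 10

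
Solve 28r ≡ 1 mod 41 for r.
Since 41 is prime, by Fermat 28^(-1) ≡ 28^{39} ≡ 22 mod 41. Verify: 28 × 22 = 616 ≡ 1 mod 41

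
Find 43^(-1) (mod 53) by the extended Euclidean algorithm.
Extended GCD: 43(-16) + 53(13) = 1. So 43^(-1) ≡ -16 ≡ 37 (mod 53). Verify: 43 × 37 = 1591 ≡ 1 (mod 53)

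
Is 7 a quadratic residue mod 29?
By Euler's criterion: 7^{14} ≡ 1 mod 29. Since this equals 1, 7 is a QR.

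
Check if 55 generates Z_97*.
55^{32} ≡ 1 (mod 97) and 32 < 96, so ord_97(55) = 32 ≠ 96 and 55 is not a primitive root.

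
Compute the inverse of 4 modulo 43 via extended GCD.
Extended GCD: 4(11) + 43(-1) = 1. So 4^(-1) ≡ 11 mod 43. Verify: 4 × 11 = 44 ≡ 1 mod 43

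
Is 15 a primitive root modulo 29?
ord_29(15) divides 28. For each prime q|28: 15^{14}≡28, 15^{4}≡20, none ≡ 1. So 15 has order 28 and is a primitive root mod 29.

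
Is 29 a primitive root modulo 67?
29^{3} ≡ 1 mod 67 and 3 < 66, so ord_67(29) = 3 ≠ 66 and 29 is not a primitive root.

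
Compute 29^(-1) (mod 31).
Since 31 is prime, by Fermat 29^(-1) ≡ 29^{29} ≡ 15 (mod 31). Verify: 29 × 15 = 435 ≡ 1 (mod 31)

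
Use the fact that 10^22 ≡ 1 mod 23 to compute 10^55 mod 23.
By Fermat: 10^{22} ≡ 1 mod 23. 55 = 2×22 + 11. So 10^{55} ≡ 10^{11} ≡ 22 mod 23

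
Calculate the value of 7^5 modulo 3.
Using Fermat: 7^{2} ≡ 1 (mod 3). 5 ≡ 1 (mod 2). So 7^{5} ≡ 7^{1} ≡ 1 (mod 3)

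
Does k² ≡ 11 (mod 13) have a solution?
By Euler's criterion: 11^{6} ≡ 12 (mod 13). Since this equals -1 (≡ 12), 11 is not a QR.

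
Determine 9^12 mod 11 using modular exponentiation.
Using Fermat: 9^{10} ≡ 1 (mod 11). 12 ≡ 2 (mod 10). So 9^{12} ≡ 9^{2} ≡ 4 (mod 11)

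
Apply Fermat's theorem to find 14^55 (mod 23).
By Fermat: 14^{22} ≡ 1 (mod 23). 55 = 2×22 + 11. So 14^{55} ≡ 14^{11} ≡ 22 (mod 23)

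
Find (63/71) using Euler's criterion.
(63/71) = 63^{35} mod 71 = -1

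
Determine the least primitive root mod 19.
g = 2. For each prime q|18: 2^{9}≡18, 2^{6}≡7, none ≡ 1, so ord_19(2) = 18 and 2 is a primitive root.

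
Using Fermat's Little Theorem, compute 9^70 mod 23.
By Fermat: 9^{22} ≡ 1 mod 23. 70 = 3×22 + 4. So 9^{70} ≡ 9^{4} ≡ 6 mod 23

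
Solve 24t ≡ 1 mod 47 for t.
Since 47 is prime, by Fermat 24^(-1) ≡ 24^{45} ≡ 2 mod 47. Verify: 24 × 2 = 48 ≡ 1 mod 47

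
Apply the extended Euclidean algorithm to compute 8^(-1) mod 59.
Extended GCD: 8(-22) + 59(3) = 1. So 8^(-1) ≡ -22 ≡ 37 mod 59. Verify: 8 × 37 = 296 ≡ 1 mod 59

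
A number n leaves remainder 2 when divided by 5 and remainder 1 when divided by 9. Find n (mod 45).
M = 5 × 9 = 45. M₁ = 9, y₁ ≡ 4 (mod 5). M₂ = 5, y₂ ≡ 2 (mod 9). n = 2×9×4 + 1×5×2 ≡ 37 (mod 45)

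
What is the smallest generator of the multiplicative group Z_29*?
g = 2. Powers: [2, 4, 8, 16, 3, 6, 12, 24, ...] generates all 28 non-zero residues.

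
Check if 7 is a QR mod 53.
By Euler's criterion: 7^{26} ≡ 1 (mod 53). Since this equals 1, 7 is a QR.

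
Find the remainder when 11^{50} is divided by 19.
By Fermat: 11^{18} ≡ 1 mod 19. 50 = 2×18 + 14. So 11^{50} ≡ 11^{14} ≡ 7 mod 19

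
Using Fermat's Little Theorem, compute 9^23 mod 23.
By Fermat: 9^{22} ≡ 1 (mod 23). So 9^{23} = 9^{22} · 9^{1} ≡ 9^{1} ≡ 9 (mod 23)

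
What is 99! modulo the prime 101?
(100)! = (99)! × (100) ≡ -1 mod 101. So (99)! ≡ -1 × (100)^(-1) ≡ (-1)×(-1) = 1 mod 101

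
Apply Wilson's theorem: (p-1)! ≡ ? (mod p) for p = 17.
By Wilson's theorem, (16)! ≡ -1 ≡ 16 mod 17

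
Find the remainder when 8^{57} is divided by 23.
By Fermat: 8^{22} ≡ 1 (mod 23). 57 = 2×22 + 13. So 8^{57} ≡ 8^{13} ≡ 18 (mod 23)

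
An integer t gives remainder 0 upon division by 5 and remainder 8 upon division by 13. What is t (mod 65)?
M = 5 × 13 = 65. M₁ = 13, y₁ ≡ 2 (mod 5). M₂ = 5, y₂ ≡ 8 (mod 13). t = 0×13×2 + 8×5×8 ≡ 60 (mod 65)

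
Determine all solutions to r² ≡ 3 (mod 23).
The square roots of 3 mod 23 are 16 and 7. Verify: 16² = 256 ≡ 3 (mod 23)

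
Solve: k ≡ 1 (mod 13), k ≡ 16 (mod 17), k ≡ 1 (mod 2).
M = 13 × 17 × 2 = 442. M₁ = 34, y₁ ≡ 5 (mod 13). M₂ = 26, y₂ ≡ 2 (mod 17). M₃ = 221, y₃ ≡ 1 (mod 2). k = 1×34×5 + 16×26×2 + 1×221×1 ≡ 339 (mod 442)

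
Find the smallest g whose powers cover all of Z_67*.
g = 2. For each prime q|66: 2^{33}≡66, 2^{22}≡37, 2^{6}≡64, none ≡ 1, so ord_67(2) = 66 and 2 is a primitive root.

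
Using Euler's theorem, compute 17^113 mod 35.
By Euler: 17^{24} ≡ 1 mod 35 since gcd(17, 35) = 1. 113 = 4×24 + 17. So 17^{113} ≡ 17^{17} ≡ 12 mod 35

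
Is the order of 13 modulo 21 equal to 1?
Powers of 13 mod 21: 13^1≡13, 13^2≡1. 13^1≡13≢1, so ord ≠ 1. No, the actual order is 2.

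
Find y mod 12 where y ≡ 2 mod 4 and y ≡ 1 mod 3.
M = 4 × 3 = 12. M₁ = 3, y₁ ≡ 3 mod 4. M₂ = 4, y₂ ≡ 1 mod 3. y = 2×3×3 + 1×4×1 ≡ 10 mod 12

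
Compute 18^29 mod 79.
By repeated squaring mod 79: 18^{1}≡18, 18^{2}≡8, 18^{4}≡64, 18^{8}≡67, 18^{16}≡65. Then 18^{29} = 18^{16+8+4+1} ≡ 65 × 67 × 64 × 18 ≡ 65 mod 79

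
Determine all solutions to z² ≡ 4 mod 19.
The square roots of 4 mod 19 are 17 and 2. Verify: 17² = 289 ≡ 4 mod 19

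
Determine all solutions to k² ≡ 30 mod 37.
The square roots of 30 mod 37 are 17 and 20. Verify: 17² = 289 ≡ 30 mod 37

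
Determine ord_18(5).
Powers of 5 mod 18: 5^1≡5, 5^2≡7, 5^3≡17, 5^4≡13, 5^5≡11, 5^6≡1. So the order of 5 is 6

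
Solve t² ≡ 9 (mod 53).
The square roots of 9 mod 53 are 50 and 3. Verify: 50² = 2500 ≡ 9 (mod 53)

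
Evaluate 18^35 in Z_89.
By repeated squaring mod 89: 18^{1}≡18, 18^{2}≡57, 18^{4}≡45, 18^{8}≡67, 18^{16}≡39, 18^{32}≡8. Then 18^{35} = 18^{32+2+1} ≡ 8 × 57 × 18 ≡ 20 mod 89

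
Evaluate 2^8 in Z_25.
By repeated squaring (mod 25): 2^{1}≡2, 2^{2}≡4, 2^{4}≡16, 2^{8}≡6. So 2^{8} ≡ 6 (mod 25)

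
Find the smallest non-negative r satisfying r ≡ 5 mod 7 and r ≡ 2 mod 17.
M = 7 × 17 = 119. M₁ = 17, y₁ ≡ 5 mod 7. M₂ = 7, y₂ ≡ 5 mod 17. r = 5×17×5 + 2×7×5 ≡ 19 mod 119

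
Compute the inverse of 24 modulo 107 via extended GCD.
Extended GCD: 24(-49) + 107(11) = 1. So 24^(-1) ≡ -49 ≡ 58 mod 107. Verify: 24 × 58 = 1392 ≡ 1 mod 107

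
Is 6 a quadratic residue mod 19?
By Euler's criterion: 6^{9} ≡ 1 (mod 19). Since this equals 1, 6 is a QR.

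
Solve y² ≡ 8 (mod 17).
The square roots of 8 mod 17 are 12 and 5. Verify: 12² = 144 ≡ 8 (mod 17)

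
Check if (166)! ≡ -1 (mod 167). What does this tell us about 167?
(166)! mod 167 = 166. Since this equals -1 (mod 167), Wilson confirms 167 is prime.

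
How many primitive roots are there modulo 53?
There are φ(53-1) = φ(52) = 24 primitive roots modulo 53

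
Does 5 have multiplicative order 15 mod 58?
Powers of 5 mod 58: 5^1≡5, 5^2≡25, 5^3≡9, 5^4≡45, 5^5≡51, 5^6≡23, 5^7≡57, 5^8≡53, 5^9≡33, 5^10≡49, 5^11≡13, 5^12≡7, 5^13≡35, 5^14≡1. Already 5^14≡1, so the order is 14 < 15. No, the actual order is 14.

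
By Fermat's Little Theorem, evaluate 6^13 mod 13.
By Fermat: 6^{12} ≡ 1 mod 13. So 6^{13} = 6^{12} · 6^{1} ≡ 6^{1} ≡ 6 mod 13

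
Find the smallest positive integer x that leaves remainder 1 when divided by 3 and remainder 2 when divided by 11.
M = 3 × 11 = 33. M₁ = 11, y₁ ≡ 2 (mod 3). M₂ = 3, y₂ ≡ 4 (mod 11). x = 1×11×2 + 2×3×4 ≡ 13 (mod 33)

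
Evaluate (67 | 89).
(67/89) = 67^{44} mod 89 = 1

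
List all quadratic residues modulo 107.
QRs mod 107: {1, 3, 4, 9, 10, 11, 12, 13, 14, 16, 19, 23, 25, 27, 29, 30, 33, 34, 35, 36, 37, 39, 40, 41, 42, 44, 47, 48, 49, 52, 53, 56, 57, 61, 62, 64, 69, 75, 76, 79, 81, 83, 85, 86, 87, 89, 90, 92, 99, 100, 101, 102, 105}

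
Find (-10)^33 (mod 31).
Using Fermat: (-10)^{30} ≡ 1 (mod 31). 33 ≡ 3 (mod 30). So (-10)^{33} ≡ (-10)^{3} ≡ 23 (mod 31)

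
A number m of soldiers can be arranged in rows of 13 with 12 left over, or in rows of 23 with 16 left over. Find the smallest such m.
M = 13 × 23 = 299. M₁ = 23, y₁ ≡ 4 mod 13. M₂ = 13, y₂ ≡ 16 mod 23. m = 12×23×4 + 16×13×16 ≡ 246 mod 299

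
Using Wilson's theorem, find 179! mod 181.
(180)! = (179)! × (180) ≡ -1 mod 181. So (179)! ≡ -1 × (180)^(-1) ≡ (-1)×(-1) = 1 mod 181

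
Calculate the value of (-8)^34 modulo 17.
Using Fermat: (-8)^{16} ≡ 1 (mod 17). 34 ≡ 2 (mod 16). So (-8)^{34} ≡ (-8)^{2} ≡ 13 (mod 17)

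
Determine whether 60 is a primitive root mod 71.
60^{35} ≡ 1 (mod 71) and 35 < 70, so ord_71(60) = 35 ≠ 70 and 60 is not a primitive root.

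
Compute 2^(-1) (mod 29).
Since 29 is prime, by Fermat 2^(-1) ≡ 2^{27} ≡ 15 (mod 29). Verify: 2 × 15 = 30 ≡ 1 (mod 29)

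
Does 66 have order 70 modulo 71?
66^{10} ≡ 1 mod 71 and 10 < 70, so ord_71(66) = 10 ≠ 70 and 66 is not a primitive root.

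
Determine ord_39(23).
Powers of 23 mod 39: 23^1≡23, 23^2≡22, 23^3≡38, 23^4≡16, 23^5≡17, 23^6≡1. ord_39(23) = 6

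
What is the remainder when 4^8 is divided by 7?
Using Fermat: 4^{6} ≡ 1 (mod 7). 8 ≡ 2 (mod 6). So 4^{8} ≡ 4^{2} ≡ 2 (mod 7)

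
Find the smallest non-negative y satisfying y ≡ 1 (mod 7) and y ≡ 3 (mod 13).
M = 7 × 13 = 91. M₁ = 13, y₁ ≡ 6 (mod 7). M₂ = 7, y₂ ≡ 2 (mod 13). y = 1×13×6 + 3×7×2 ≡ 29 (mod 91)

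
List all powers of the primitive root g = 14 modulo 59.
14^1, 14^2, ..., 14^{58} mod 59: [14, 19, 30, 7, 39, 15, 33, 49, 37, 46, 54, 48, 23, 27, 24, 41, 43, 12, 50, 51, 6, 25, 55, 3, 42, 57, 31, 21, 58, 45, 40, 29, 52, 20, 44, 26, 10, 22, 13, 5, 11, 36, 32, 35, 18, 16, 47, 9, 8, 53, 34, 4, 56, 17, 2, 28, 38, 1]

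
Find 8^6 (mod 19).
By repeated squaring (mod 19): 8^{1}≡8, 8^{2}≡7, 8^{4}≡11. Then 8^{6} = 8^{4+2} ≡ 11 × 7 ≡ 1 (mod 19)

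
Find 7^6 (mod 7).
By repeated squaring (mod 7): 7^{1}≡0, 7^{2}≡0, 7^{4}≡0. Then 7^{6} = 7^{4+2} ≡ 0 × 0 ≡ 0 (mod 7)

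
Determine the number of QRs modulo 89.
Exactly half the non-zero residues mod a prime are QRs: (89-1)/2 = 44.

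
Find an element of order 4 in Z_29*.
12 has order 4 mod 29 since 12^{4} ≡ 1 mod 29 and no smaller power works.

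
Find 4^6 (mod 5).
Using Fermat: 4^{4} ≡ 1 (mod 5). 6 ≡ 2 (mod 4). So 4^{6} ≡ 4^{2} ≡ 1 (mod 5)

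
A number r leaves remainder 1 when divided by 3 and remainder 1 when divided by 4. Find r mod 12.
M = 3 × 4 = 12. M₁ = 4, y₁ ≡ 1 mod 3. M₂ = 3, y₂ ≡ 3 mod 4. r = 1×4×1 + 1×3×3 ≡ 1 mod 12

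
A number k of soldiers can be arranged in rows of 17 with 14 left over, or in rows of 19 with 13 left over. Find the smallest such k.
M = 17 × 19 = 323. M₁ = 19, y₁ ≡ 9 (mod 17). M₂ = 17, y₂ ≡ 9 (mod 19). k = 14×19×9 + 13×17×9 ≡ 184 (mod 323)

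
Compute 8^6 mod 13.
By repeated squaring mod 13: 8^{1}≡8, 8^{2}≡12, 8^{4}≡1. Then 8^{6} = 8^{4+2} ≡ 1 × 12 ≡ 12 mod 13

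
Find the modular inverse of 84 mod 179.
Since 179 is prime, by Fermat 84^(-1) ≡ 84^{177} ≡ 130 mod 179. Verify: 84 × 130 = 10920 ≡ 1 mod 179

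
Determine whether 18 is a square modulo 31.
By Euler's criterion: 18^{15} ≡ 1 (mod 31). Since this equals 1, 18 is a QR.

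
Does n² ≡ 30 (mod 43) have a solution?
By Euler's criterion: 30^{21} ≡ 42 (mod 43). Since this equals -1 (≡ 42), 30 is not a QR.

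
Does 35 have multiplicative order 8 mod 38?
Powers of 35 mod 38: 35^1≡35, 35^2≡9, 35^3≡11, 35^4≡5, 35^5≡23, 35^6≡7, 35^7≡17, 35^8≡25, 35^9≡1. 35^8≡25≢1, so ord ≠ 8. No, the actual order is 9.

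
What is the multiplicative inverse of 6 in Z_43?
Since 43 is prime, by Fermat 6^(-1) ≡ 6^{41} ≡ 36 mod 43. Verify: 6 × 36 = 216 ≡ 1 mod 43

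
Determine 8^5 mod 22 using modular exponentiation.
By repeated squaring mod 22: 8^{1}≡8, 8^{2}≡20, 8^{4}≡4. Then 8^{5} = 8^{4+1} ≡ 4 × 8 ≡ 10 mod 22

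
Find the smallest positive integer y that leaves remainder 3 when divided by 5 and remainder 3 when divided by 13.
M = 5 × 13 = 65. M₁ = 13, y₁ ≡ 2 (mod 5). M₂ = 5, y₂ ≡ 8 (mod 13). y = 3×13×2 + 3×5×8 ≡ 3 (mod 65)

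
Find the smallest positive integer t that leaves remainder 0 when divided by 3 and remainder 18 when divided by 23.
M = 3 × 23 = 69. M₁ = 23, y₁ ≡ 2 mod 3. M₂ = 3, y₂ ≡ 8 mod 23. t = 0×23×2 + 18×3×8 ≡ 18 mod 69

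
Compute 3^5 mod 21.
By repeated squaring (mod 21): 3^{1}≡3, 3^{2}≡9, 3^{4}≡18. Then 3^{5} = 3^{4+1} ≡ 18 × 3 ≡ 12 (mod 21)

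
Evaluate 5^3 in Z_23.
5^{3} = 125 ≡ 10 (mod 23)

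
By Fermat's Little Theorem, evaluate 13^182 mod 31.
By Fermat: 13^{30} ≡ 1 (mod 31). 182 ≡ 2 (mod 30). So 13^{182} ≡ 13^{2} ≡ 14 (mod 31)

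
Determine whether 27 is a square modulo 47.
By Euler's criterion: 27^{23} ≡ 1 mod 47. Since this equals 1, 27 is a QR.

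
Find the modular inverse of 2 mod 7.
Since 7 is prime, by Fermat 2^(-1) ≡ 2^{5} ≡ 4 mod 7. Verify: 2 × 4 = 8 ≡ 1 mod 7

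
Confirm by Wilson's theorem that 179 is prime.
(178)! mod 179 = 178. Since this equals -1 (mod 179), Wilson confirms 179 is prime.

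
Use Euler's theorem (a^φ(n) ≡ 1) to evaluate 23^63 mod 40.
By Euler: 23^{16} ≡ 1 mod 40 since gcd(23, 40) = 1. 63 = 3×16 + 15. So 23^{63} ≡ 23^{15} ≡ 7 mod 40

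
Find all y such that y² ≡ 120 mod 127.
The square roots of 120 mod 127 are 82 and 45. Verify: 82² = 6724 ≡ 120 mod 127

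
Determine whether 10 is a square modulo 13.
By Euler's criterion: 10^{6} ≡ 1 mod 13. Since this equals 1, 10 is a QR.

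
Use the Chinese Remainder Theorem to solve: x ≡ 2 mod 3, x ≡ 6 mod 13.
M = 3 × 13 = 39. M₁ = 13, y₁ ≡ 1 mod 3. M₂ = 3, y₂ ≡ 9 mod 13. x = 2×13×1 + 6×3×9 ≡ 32 mod 39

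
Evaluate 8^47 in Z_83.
By repeated squaring mod 83: 8^{1}≡8, 8^{2}≡64, 8^{4}≡29, 8^{8}≡11, 8^{16}≡38, 8^{32}≡33. Then 8^{47} = 8^{32+8+4+2+1} ≡ 33 × 11 × 29 × 64 × 8 ≡ 53 mod 83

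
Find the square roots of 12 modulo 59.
The square roots of 12 mod 59 are 22 and 37. Verify: 22² = 484 ≡ 12 (mod 59)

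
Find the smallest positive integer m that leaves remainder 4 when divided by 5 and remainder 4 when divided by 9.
M = 5 × 9 = 45. M₁ = 9, y₁ ≡ 4 (mod 5). M₂ = 5, y₂ ≡ 2 (mod 9). m = 4×9×4 + 4×5×2 ≡ 4 (mod 45)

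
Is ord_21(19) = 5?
Powers of 19 mod 21: 19^1≡19, 19^2≡4, 19^3≡13, 19^4≡16, 19^5≡10, 19^6≡1. 19^5≡10≢1, so ord ≠ 5. No, the actual order is 6.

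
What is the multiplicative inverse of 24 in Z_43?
Since 43 is prime, by Fermat 24^(-1) ≡ 24^{41} ≡ 9 mod 43. Verify: 24 × 9 = 216 ≡ 1 mod 43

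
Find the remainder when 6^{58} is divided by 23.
By Fermat: 6^{22} ≡ 1 mod 23. 58 = 2×22 + 14. So 6^{58} ≡ 6^{14} ≡ 9 mod 23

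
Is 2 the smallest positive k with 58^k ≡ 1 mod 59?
Powers of 58 mod 59: 58^1≡58, 58^2≡1. First k with 58^k≡1 is k=2. Yes, ord_59(58) = 2.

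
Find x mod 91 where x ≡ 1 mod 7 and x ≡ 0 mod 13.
M = 7 × 13 = 91. M₁ = 13, y₁ ≡ 6 mod 7. M₂ = 7, y₂ ≡ 2 mod 13. x = 1×13×6 + 0×7×2 ≡ 78 mod 91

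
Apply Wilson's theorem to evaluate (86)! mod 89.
(88)! = (86)! × (87) × (88) ≡ -1 mod 89. So (86)! ≡ -1 × [(88)(87)]^(-1) ≡ 44 mod 89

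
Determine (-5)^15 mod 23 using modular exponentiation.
By repeated squaring (mod 23): (-5)^{1}≡18, (-5)^{2}≡2, (-5)^{4}≡4, (-5)^{8}≡16. Then (-5)^{15} = (-5)^{8+4+2+1} ≡ 16 × 4 × 2 × 18 ≡ 4 (mod 23)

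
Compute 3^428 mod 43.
Using Fermat: 3^{42} ≡ 1 (mod 43). 428 ≡ 8 (mod 42). So 3^{428} ≡ 3^{8} ≡ 25 (mod 43)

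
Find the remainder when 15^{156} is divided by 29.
By Fermat: 15^{28} ≡ 1 (mod 29). 156 = 5×28 + 16. So 15^{156} ≡ 15^{16} ≡ 7 (mod 29)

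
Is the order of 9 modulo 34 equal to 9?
Powers of 9 mod 34: 9^1≡9, 9^2≡13, 9^3≡15, 9^4≡33, 9^5≡25, 9^6≡21, 9^7≡19, 9^8≡1. Already 9^8≡1, so the order is 8 < 9. No, the actual order is 8.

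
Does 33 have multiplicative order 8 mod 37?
Powers of 33 mod 37: 33^1≡33, 33^2≡16, 33^3≡10, 33^4≡34, 33^5≡12, 33^6≡26, 33^7≡7, 33^8≡9, 33^9≡1. 33^8≡9≢1, so ord ≠ 8. No, the actual order is 9.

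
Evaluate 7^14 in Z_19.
By repeated squaring (mod 19): 7^{1}≡7, 7^{2}≡11, 7^{4}≡7, 7^{8}≡11. Then 7^{14} = 7^{8+4+2} ≡ 11 × 7 × 11 ≡ 11 (mod 19)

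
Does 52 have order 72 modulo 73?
52^{24} ≡ 1 (mod 73) and 24 < 72, so ord_73(52) = 24 ≠ 72 and 52 is not a primitive root.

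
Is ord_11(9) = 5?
Powers of 9 mod 11: 9^1≡9, 9^2≡4, 9^3≡3, 9^4≡5, 9^5≡1. First k with 9^k≡1 is k=5. Yes, ord_11(9) = 5.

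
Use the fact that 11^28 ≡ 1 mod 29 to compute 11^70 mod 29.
By Fermat: 11^{28} ≡ 1 mod 29. 70 = 2×28 + 14. So 11^{70} ≡ 11^{14} ≡ 28 mod 29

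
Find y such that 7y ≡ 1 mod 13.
Since 13 is prime, by Fermat 7^(-1) ≡ 7^{11} ≡ 2 mod 13. Verify: 7 × 2 = 14 ≡ 1 mod 13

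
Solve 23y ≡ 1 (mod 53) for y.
Since 53 is prime, by Fermat 23^(-1) ≡ 23^{51} ≡ 30 (mod 53). Verify: 23 × 30 = 690 ≡ 1 (mod 53)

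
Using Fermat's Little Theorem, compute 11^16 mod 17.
By Fermat's Little Theorem, 11^{16} ≡ 1 mod 17 since 17 is prime and gcd(11, 17) = 1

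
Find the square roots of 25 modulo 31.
The square roots of 25 mod 31 are 5 and 26. Verify: 5² = 25 ≡ 25 (mod 31)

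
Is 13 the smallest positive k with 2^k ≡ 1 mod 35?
Powers of 2 mod 35: 2^1≡2, 2^2≡4, 2^3≡8, 2^4≡16, 2^5≡32, 2^6≡29, 2^7≡23, 2^8≡11, 2^9≡22, 2^10≡9, 2^11≡18, 2^12≡1. Already 2^12≡1, so the order is 12 < 13. No, the actual order is 12.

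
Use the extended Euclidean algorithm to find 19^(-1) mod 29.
Extended GCD: 19(-3) + 29(2) = 1. So 19^(-1) ≡ -3 ≡ 26 (mod 29). Verify: 19 × 26 = 494 ≡ 1 (mod 29)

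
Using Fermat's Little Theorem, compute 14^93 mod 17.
By Fermat: 14^{16} ≡ 1 mod 17. 93 = 5×16 + 13. So 14^{93} ≡ 14^{13} ≡ 5 mod 17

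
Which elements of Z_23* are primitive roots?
There are φ(22) = 10 primitive roots mod 23: {5, 7, 10, 11, 14, 15, 17, 19, 20, 21}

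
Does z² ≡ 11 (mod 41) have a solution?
By Euler's criterion: 11^{20} ≡ 40 (mod 41). Since this equals -1 (≡ 40), 11 is not a QR.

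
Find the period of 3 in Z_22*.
Powers of 3 mod 22: 3^1≡3, 3^2≡9, 3^3≡5, 3^4≡15, 3^5≡1. So the order of 3 is 5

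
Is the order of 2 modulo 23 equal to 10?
Powers of 2 mod 23: 2^1≡2, 2^2≡4, 2^3≡8, 2^4≡16, 2^5≡9, 2^6≡18, 2^7≡13, 2^8≡3, 2^9≡6, 2^10≡12, 2^11≡1. 2^10≡12≢1, so ord ≠ 10. No, the actual order is 11.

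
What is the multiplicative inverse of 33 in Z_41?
Since 41 is prime, by Fermat 33^(-1) ≡ 33^{39} ≡ 5 mod 41. Verify: 33 × 5 = 165 ≡ 1 mod 41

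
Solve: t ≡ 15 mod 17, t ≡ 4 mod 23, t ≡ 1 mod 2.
M = 17 × 23 × 2 = 782. M₁ = 46, y₁ ≡ 10 mod 17. M₂ = 34, y₂ ≡ 21 mod 23. M₃ = 391, y₃ ≡ 1 mod 2. t = 15×46×10 + 4×34×21 + 1×391×1 ≡ 763 mod 782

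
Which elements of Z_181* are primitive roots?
There are φ(180) = 48 primitive roots mod 181: {2, 10, 18, 21, 23, 24, 28, 41, 47, 50, 53, 54, 57, 58, 63, 66, 69, 76, 77, 78, 83, 84, 85, 90, 91, 96, 97, 98, 103, 104, 105, 112, 115, 118, 123, 124, 127, 128, 131, 134, 140, 153, 157, 158, 160, 163, 171, 179}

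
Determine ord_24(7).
Powers of 7 mod 24: 7^1≡7, 7^2≡1. Order = 2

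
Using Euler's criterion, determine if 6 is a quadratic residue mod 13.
By Euler's criterion: 6^{6} ≡ 12 (mod 13). Since this equals -1 (≡ 12), 6 is not a QR.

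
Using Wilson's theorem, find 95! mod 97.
(96)! = (95)! × (96) ≡ -1 mod 97. So (95)! ≡ -1 × (96)^(-1) ≡ (-1)×(-1) = 1 mod 97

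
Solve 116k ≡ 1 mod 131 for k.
Since 131 is prime, by Fermat 116^(-1) ≡ 116^{129} ≡ 96 mod 131. Verify: 116 × 96 = 11136 ≡ 1 mod 131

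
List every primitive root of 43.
There are φ(42) = 12 primitive roots mod 43: {3, 5, 12, 18, 19, 20, 26, 28, 29, 30, 33, 34}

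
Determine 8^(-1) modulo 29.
Since 29 is prime, by Fermat 8^(-1) ≡ 8^{27} ≡ 11 (mod 29). Verify: 8 × 11 = 88 ≡ 1 (mod 29)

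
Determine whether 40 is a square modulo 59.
By Euler's criterion: 40^{29} ≡ 58 mod 59. Since this equals -1 (≡ 58), 40 is not a QR.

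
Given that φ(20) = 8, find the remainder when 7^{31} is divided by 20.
By Euler: 7^{8} ≡ 1 (mod 20) since gcd(7, 20) = 1. 31 = 3×8 + 7. So 7^{31} ≡ 7^{7} ≡ 3 (mod 20)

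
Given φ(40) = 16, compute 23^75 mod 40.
By Euler: 23^{16} ≡ 1 mod 40 since gcd(23, 40) = 1. 75 = 4×16 + 11. So 23^{75} ≡ 23^{11} ≡ 7 mod 40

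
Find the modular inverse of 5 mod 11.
Since 11 is prime, by Fermat 5^(-1) ≡ 5^{9} ≡ 9 (mod 11). Verify: 5 × 9 = 45 ≡ 1 (mod 11)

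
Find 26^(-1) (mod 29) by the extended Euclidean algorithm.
Extended GCD: 26(-10) + 29(9) = 1. So 26^(-1) ≡ -10 ≡ 19 (mod 29). Verify: 26 × 19 = 494 ≡ 1 (mod 29)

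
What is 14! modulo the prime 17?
(16)! = (14)! × (15) × (16) ≡ -1 (mod 17). So (14)! ≡ -1 × [(16)(15)]^(-1) ≡ 8 (mod 17)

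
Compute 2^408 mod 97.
Using Fermat: 2^{96} ≡ 1 (mod 97). 408 ≡ 24 (mod 96). So 2^{408} ≡ 2^{24} ≡ 96 (mod 97)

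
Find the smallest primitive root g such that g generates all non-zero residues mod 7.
g = 3. For each prime q|6: 3^{3}≡6, 3^{2}≡2, none ≡ 1, so ord_7(3) = 6 and 3 is a primitive root.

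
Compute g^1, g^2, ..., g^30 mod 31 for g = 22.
22^1, 22^2, ..., 22^{30} mod 31: [22, 19, 15, 20, 6, 8, 21, 28, 27, 5, 17, 2, 13, 7, 30, 9, 12, 16, 11, 25, 23, 10, 3, 4, 26, 14, 29, 18, 24, 1]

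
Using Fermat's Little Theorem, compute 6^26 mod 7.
By Fermat: 6^{6} ≡ 1 (mod 7). 26 = 4×6 + 2. So 6^{26} ≡ 6^{2} ≡ 1 (mod 7)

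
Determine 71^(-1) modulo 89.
Since 89 is prime, by Fermat 71^(-1) ≡ 71^{87} ≡ 84 mod 89. Verify: 71 × 84 = 5964 ≡ 1 mod 89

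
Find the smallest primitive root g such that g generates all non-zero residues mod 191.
g = 19. Powers: [19, 170, 174, 59, 166, 98, 143, 43, 53, 52, ...] generates all 190 non-zero residues.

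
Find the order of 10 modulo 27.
Powers of 10 mod 27: 10^1≡10, 10^2≡19, 10^3≡1. So the order of 10 is 3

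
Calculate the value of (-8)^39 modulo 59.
By repeated squaring mod 59: (-8)^{1}≡51, (-8)^{2}≡5, (-8)^{4}≡25, (-8)^{8}≡35, (-8)^{16}≡45, (-8)^{32}≡19. Then (-8)^{39} = (-8)^{32+4+2+1} ≡ 19 × 25 × 5 × 51 ≡ 57 mod 59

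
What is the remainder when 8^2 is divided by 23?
8^{2} = 64 ≡ 18 mod 23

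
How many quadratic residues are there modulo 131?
For prime 131, there are (p-1)/2 = (131-1)/2 = 65 quadratic residues (excluding 0).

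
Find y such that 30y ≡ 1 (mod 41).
Since 41 is prime, by Fermat 30^(-1) ≡ 30^{39} ≡ 26 (mod 41). Verify: 30 × 26 = 780 ≡ 1 (mod 41)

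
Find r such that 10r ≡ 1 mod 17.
Since 17 is prime, by Fermat 10^(-1) ≡ 10^{15} ≡ 12 mod 17. Verify: 10 × 12 = 120 ≡ 1 mod 17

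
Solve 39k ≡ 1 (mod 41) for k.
Since 41 is prime, by Fermat 39^(-1) ≡ 39^{39} ≡ 20 (mod 41). Verify: 39 × 20 = 780 ≡ 1 (mod 41)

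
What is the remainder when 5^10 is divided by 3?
Using Fermat: 5^{2} ≡ 1 (mod 3). 10 ≡ 0 (mod 2). So 5^{10} ≡ 5^{0} ≡ 1 (mod 3)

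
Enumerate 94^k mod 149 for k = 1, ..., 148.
94^1, 94^2, ..., 94^{148} mod 149: [94, 45, 58, 88, 77, 86, 38, 145, 71, 118, 66, 95, 139, 103, 146, 16, 14, 124, 34, 67, 40, 35, 12, 85, 93, 100, 13, 30, 138, 9, 101, 107, 75, 47, 97, 29, 44, 113, 43, 19, 147, 110, 59, 33, 122, 144, 126, 73, 8, 7, 62, 17, 108, 20, 92, 6, 117, 121, 50, 81, 15, 69, 79, 125, 128, 112, 98, 123, 89, 22, 131, 96, 84, 148, 55, 104, 91, 61, 72, 63, 111, 4, 78, 31, 83, 54, 10, 46, 3, 133, 135, 25, 115, 82, 109, 114, 137, 64, 56, 49, 136, 119, 11, 140, 48, 42, 74, 102, 52, 120, 105, 36, 106, 130, 2, 39, 90, 116, 27, 5, 23, 76, 141, 142, 87, 132, 41, 129, 57, 143, 32, 28, 99, 68, 134, 80, 70, 24, 21, 37, 51, 26, 60, 127, 18, 53, 65, 1]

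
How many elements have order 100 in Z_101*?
Number of primitive roots mod 101 = φ(p-1) = φ(100) = 40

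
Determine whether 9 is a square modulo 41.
By Euler's criterion: 9^{20} ≡ 1 (mod 41). Since this equals 1, 9 is a QR.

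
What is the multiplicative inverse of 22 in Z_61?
Since 61 is prime, by Fermat 22^(-1) ≡ 22^{59} ≡ 25 (mod 61). Verify: 22 × 25 = 550 ≡ 1 (mod 61)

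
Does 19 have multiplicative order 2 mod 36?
Powers of 19 mod 36: 19^1≡19, 19^2≡1. First k with 19^k≡1 is k=2. Yes, ord_36(19) = 2.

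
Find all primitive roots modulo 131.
There are φ(130) = 48 primitive roots mod 131: {2, 6, 8, 10, 14, 17, 22, 23, 26, 29, 30, 31, 37, 40, 50, 54, 56, 57, 66, 67, 72, 76, 82, 83, 85, 87, 88, 90, 93, 95, 96, 97, 98, 103, 104, 106, 110, 111, 115, 116, 118, 119, 120, 122, 124, 126, 127, 128}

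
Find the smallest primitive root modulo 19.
g = 2. For each prime q|18: 2^{9}≡18, 2^{6}≡7, none ≡ 1, so ord_19(2) = 18 and 2 is a primitive root.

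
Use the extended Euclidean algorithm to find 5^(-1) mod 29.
Extended GCD: 5(6) + 29(-1) = 1. So 5^(-1) ≡ 6 (mod 29). Verify: 5 × 6 = 30 ≡ 1 (mod 29)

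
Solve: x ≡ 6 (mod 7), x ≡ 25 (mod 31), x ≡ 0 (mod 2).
M = 7 × 31 × 2 = 434. M₁ = 62, y₁ ≡ 6 (mod 7). M₂ = 14, y₂ ≡ 20 (mod 31). M₃ = 217, y₃ ≡ 1 (mod 2). x = 6×62×6 + 25×14×20 + 0×217×1 ≡ 118 (mod 434)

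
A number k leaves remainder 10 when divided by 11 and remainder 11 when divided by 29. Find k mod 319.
M = 11 × 29 = 319. M₁ = 29, y₁ ≡ 8 mod 11. M₂ = 11, y₂ ≡ 8 mod 29. k = 10×29×8 + 11×11×8 ≡ 98 mod 319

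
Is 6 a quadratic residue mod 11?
By Euler's criterion: 6^{5} ≡ 10 (mod 11). Since this equals -1 (≡ 10), 6 is not a QR.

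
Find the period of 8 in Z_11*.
Powers of 8 mod 11: 8^1≡8, 8^2≡9, 8^3≡6, 8^4≡4, 8^5≡10, 8^6≡3, 8^7≡2, 8^8≡5, 8^9≡7, 8^10≡1. Order = 10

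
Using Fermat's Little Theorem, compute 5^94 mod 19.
By Fermat: 5^{18} ≡ 1 (mod 19). 94 = 5×18 + 4. So 5^{94} ≡ 5^{4} ≡ 17 (mod 19)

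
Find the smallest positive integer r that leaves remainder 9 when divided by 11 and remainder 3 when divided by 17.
M = 11 × 17 = 187. M₁ = 17, y₁ ≡ 2 mod 11. M₂ = 11, y₂ ≡ 14 mod 17. r = 9×17×2 + 3×11×14 ≡ 20 mod 187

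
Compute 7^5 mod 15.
By repeated squaring (mod 15): 7^{1}≡7, 7^{2}≡4, 7^{4}≡1. Then 7^{5} = 7^{4+1} ≡ 1 × 7 ≡ 7 (mod 15)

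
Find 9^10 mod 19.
By repeated squaring mod 19: 9^{1}≡9, 9^{2}≡5, 9^{4}≡6, 9^{8}≡17. Then 9^{10} = 9^{8+2} ≡ 17 × 5 ≡ 9 mod 19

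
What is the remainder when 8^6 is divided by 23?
By repeated squaring (mod 23): 8^{1}≡8, 8^{2}≡18, 8^{4}≡2. Then 8^{6} = 8^{4+2} ≡ 2 × 18 ≡ 13 (mod 23)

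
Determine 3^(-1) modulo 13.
Since 13 is prime, by Fermat 3^(-1) ≡ 3^{11} ≡ 9 (mod 13). Verify: 3 × 9 = 27 ≡ 1 (mod 13)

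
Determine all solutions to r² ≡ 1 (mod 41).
The square roots of 1 mod 41 are 1 and 40. Verify: 1² = 1 ≡ 1 (mod 41)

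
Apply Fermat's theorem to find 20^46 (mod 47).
By Fermat's Little Theorem, 20^{46} ≡ 1 (mod 47) since 47 is prime and gcd(20, 47) = 1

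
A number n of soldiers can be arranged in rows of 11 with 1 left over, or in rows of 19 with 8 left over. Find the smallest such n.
M = 11 × 19 = 209. M₁ = 19, y₁ ≡ 7 (mod 11). M₂ = 11, y₂ ≡ 7 (mod 19). n = 1×19×7 + 8×11×7 ≡ 122 (mod 209)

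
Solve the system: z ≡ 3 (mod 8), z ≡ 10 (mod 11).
M = 8 × 11 = 88. M₁ = 11, y₁ ≡ 3 (mod 8). M₂ = 8, y₂ ≡ 7 (mod 11). z = 3×11×3 + 10×8×7 ≡ 43 (mod 88)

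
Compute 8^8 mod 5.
Using Fermat: 8^{4} ≡ 1 (mod 5). 8 ≡ 0 (mod 4). So 8^{8} ≡ 8^{0} ≡ 1 (mod 5)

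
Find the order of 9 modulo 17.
Powers of 9 mod 17: 9^1≡9, 9^2≡13, 9^3≡15, 9^4≡16, 9^5≡8, 9^6≡4, 9^7≡2, 9^8≡1. So the order of 9 is 8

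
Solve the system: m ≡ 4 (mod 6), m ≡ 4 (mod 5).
M = 6 × 5 = 30. M₁ = 5, y₁ ≡ 5 (mod 6). M₂ = 6, y₂ ≡ 1 (mod 5). m = 4×5×5 + 4×6×1 ≡ 4 (mod 30)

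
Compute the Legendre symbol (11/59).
(11/59) = 11^{29} mod 59 = -1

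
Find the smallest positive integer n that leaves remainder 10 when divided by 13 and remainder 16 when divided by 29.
M = 13 × 29 = 377. M₁ = 29, y₁ ≡ 9 (mod 13). M₂ = 13, y₂ ≡ 9 (mod 29). n = 10×29×9 + 16×13×9 ≡ 335 (mod 377)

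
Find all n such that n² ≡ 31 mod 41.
The square roots of 31 mod 41 are 20 and 21. Verify: 20² = 400 ≡ 31 mod 41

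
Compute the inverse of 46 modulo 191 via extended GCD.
Extended GCD: 46(54) + 191(-13) = 1. So 46^(-1) ≡ 54 (mod 191). Verify: 46 × 54 = 2484 ≡ 1 (mod 191)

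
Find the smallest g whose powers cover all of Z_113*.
g = 3. For each prime q|112: 3^{56}≡112, 3^{16}≡49, none ≡ 1, so ord_113(3) = 112 and 3 is a primitive root.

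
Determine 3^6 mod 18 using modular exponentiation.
By repeated squaring (mod 18): 3^{1}≡3, 3^{2}≡9, 3^{4}≡9. Then 3^{6} = 3^{4+2} ≡ 9 × 9 ≡ 9 (mod 18)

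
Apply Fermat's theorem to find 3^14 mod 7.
By Fermat: 3^{6} ≡ 1 mod 7. 14 = 2×6 + 2. So 3^{14} ≡ 3^{2} ≡ 2 mod 7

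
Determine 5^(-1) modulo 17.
Since 17 is prime, by Fermat 5^(-1) ≡ 5^{15} ≡ 7 (mod 17). Verify: 5 × 7 = 35 ≡ 1 (mod 17)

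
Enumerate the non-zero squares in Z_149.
Squares in Z_149*: {1, 4, 5, 6, 7, 9, 16, 17, 19, 20, 22, 24, 25, 26, 28, 29, 30, 31, 33, 35, 36, 37, 39, 42, 45, 46, 47, 49, 53, 54, 61, 63, 64, 67, 68, 69, 73, 76, 80, 81, 82, 85, 86, 88, 95, 96, 100, 102, 103, 104, 107, 110, 112, 113, 114, 116, 118, 119, 120, 121, 123, 124, 125, 127, 129, 130, 132, 133, 140, 142, 143, 144, 145, 148}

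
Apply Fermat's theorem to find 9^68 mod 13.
By Fermat: 9^{12} ≡ 1 mod 13. 68 = 5×12 + 8. So 9^{68} ≡ 9^{8} ≡ 3 mod 13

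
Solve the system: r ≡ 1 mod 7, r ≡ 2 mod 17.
M = 7 × 17 = 119. M₁ = 17, y₁ ≡ 5 mod 7. M₂ = 7, y₂ ≡ 5 mod 17. r = 1×17×5 + 2×7×5 ≡ 36 mod 119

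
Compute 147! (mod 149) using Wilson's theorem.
(148)! = (147)! × (148) ≡ -1 (mod 149). So (147)! ≡ -1 × (148)^(-1) ≡ (-1)×(-1) = 1 (mod 149)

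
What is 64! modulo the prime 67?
(66)! = (64)! × (65) × (66) ≡ -1 mod 67. So (64)! ≡ -1 × [(66)(65)]^(-1) ≡ 33 mod 67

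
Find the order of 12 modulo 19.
Powers of 12 mod 19: 12^1≡12, 12^2≡11, 12^3≡18, 12^4≡7, 12^5≡8, 12^6≡1. ord_19(12) = 6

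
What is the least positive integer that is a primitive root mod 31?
g = 3. For each prime q|30: 3^{15}≡30, 3^{10}≡25, 3^{6}≡16, none ≡ 1, so ord_31(3) = 30 and 3 is a primitive root.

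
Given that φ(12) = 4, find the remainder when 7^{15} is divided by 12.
By Euler: 7^{4} ≡ 1 (mod 12) since gcd(7, 12) = 1. 15 = 3×4 + 3. So 7^{15} ≡ 7^{3} ≡ 7 (mod 12)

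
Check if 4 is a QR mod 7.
By Euler's criterion: 4^{3} ≡ 1 mod 7. Since this equals 1, 4 is a QR.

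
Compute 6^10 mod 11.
Using Fermat: 6^{10} ≡ 1 (mod 11). 10 ≡ 0 (mod 10). So 6^{10} ≡ 6^{0} ≡ 1 (mod 11)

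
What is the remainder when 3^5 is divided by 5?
Using Fermat: 3^{4} ≡ 1 (mod 5). 5 ≡ 1 (mod 4). So 3^{5} ≡ 3^{1} ≡ 3 (mod 5)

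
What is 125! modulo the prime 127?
(126)! = (125)! × (126) ≡ -1 mod 127. So (125)! ≡ -1 × (126)^(-1) ≡ (-1)×(-1) = 1 mod 127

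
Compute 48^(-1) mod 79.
Since 79 is prime, by Fermat 48^(-1) ≡ 48^{77} ≡ 28 mod 79. Verify: 48 × 28 = 1344 ≡ 1 mod 79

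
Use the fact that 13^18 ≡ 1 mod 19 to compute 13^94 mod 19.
By Fermat: 13^{18} ≡ 1 mod 19. 94 = 5×18 + 4. So 13^{94} ≡ 13^{4} ≡ 4 mod 19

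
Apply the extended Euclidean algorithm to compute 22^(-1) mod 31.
Extended GCD: 22(-7) + 31(5) = 1. So 22^(-1) ≡ -7 ≡ 24 mod 31. Verify: 22 × 24 = 528 ≡ 1 mod 31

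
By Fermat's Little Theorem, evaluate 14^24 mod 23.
By Fermat: 14^{22} ≡ 1 (mod 23). So 14^{24} = 14^{22} · 14^{2} ≡ 14^{2} ≡ 12 (mod 23)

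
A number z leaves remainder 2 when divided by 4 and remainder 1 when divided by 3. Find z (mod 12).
M = 4 × 3 = 12. M₁ = 3, y₁ ≡ 3 (mod 4). M₂ = 4, y₂ ≡ 1 (mod 3). z = 2×3×3 + 1×4×1 ≡ 10 (mod 12)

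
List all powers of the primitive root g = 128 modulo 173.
128^1, 128^2, ..., 128^{172} mod 173: [128, 122, 46, 6, 76, 40, 103, 36, 110, 67, 99, 43, 141, 56, 75, 85, 154, 163, 104, 164, 59, 113, 105, 119, 8, 159, 111, 22, 48, 89, 147, 132, 115, 15, 17, 100, 171, 90, 102, 81, 161, 21, 93, 140, 101, 126, 39, 148, 87, 64, 61, 23, 3, 38, 20, 138, 18, 55, 120, 136, 108, 157, 28, 124, 129, 77, 168, 52, 82, 116, 143, 139, 146, 4, 166, 142, 11, 24, 131, 160, 66, 144, 94, 95, 50, 172, 45, 51, 127, 167, 97, 133, 70, 137, 63, 106, 74, 130, 32, 117, 98, 88, 19, 10, 69, 9, 114, 60, 68, 54, 165, 14, 62, 151, 125, 84, 26, 41, 58, 158, 156, 73, 2, 83, 71, 92, 12, 152, 80, 33, 72, 47, 134, 25, 86, 109, 112, 150, 170, 135, 153, 35, 155, 118, 53, 37, 65, 16, 145, 49, 44, 96, 5, 121, 91, 57, 30, 34, 27, 169, 7, 31, 162, 149, 42, 13, 107, 29, 79, 78, 123, 1]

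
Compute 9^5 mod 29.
By repeated squaring (mod 29): 9^{1}≡9, 9^{2}≡23, 9^{4}≡7. Then 9^{5} = 9^{4+1} ≡ 7 × 9 ≡ 5 (mod 29)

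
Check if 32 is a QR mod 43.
By Euler's criterion: 32^{21} ≡ 42 mod 43. Since this equals -1 (≡ 42), 32 is not a QR.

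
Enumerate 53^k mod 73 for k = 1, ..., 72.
53^1, 53^2, ..., 53^{72} mod 73: [53, 35, 30, 57, 28, 24, 31, 37, 63, 54, 15, 65, 14, 12, 52, 55, 68, 27, 44, 69, 7, 6, 26, 64, 34, 50, 22, 71, 40, 3, 13, 32, 17, 25, 11, 72, 20, 38, 43, 16, 45, 49, 42, 36, 10, 19, 58, 8, 59, 61, 21, 18, 5, 46, 29, 4, 66, 67, 47, 9, 39, 23, 51, 2, 33, 70, 60, 41, 56, 48, 62, 1]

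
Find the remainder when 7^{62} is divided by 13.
By Fermat: 7^{12} ≡ 1 mod 13. 62 = 5×12 + 2. So 7^{62} ≡ 7^{2} ≡ 10 mod 13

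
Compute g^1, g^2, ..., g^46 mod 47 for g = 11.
11^1, 11^2, ..., 11^{46} mod 47: [11, 27, 15, 24, 29, 37, 31, 12, 38, 42, 39, 6, 19, 21, 43, 3, 33, 34, 45, 25, 40, 17, 46, 36, 20, 32, 23, 18, 10, 16, 35, 9, 5, 8, 41, 28, 26, 4, 44, 14, 13, 2, 22, 7, 30, 1]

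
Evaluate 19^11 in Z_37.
By repeated squaring mod 37: 19^{1}≡19, 19^{2}≡28, 19^{4}≡7, 19^{8}≡12. Then 19^{11} = 19^{8+2+1} ≡ 12 × 28 × 19 ≡ 20 mod 37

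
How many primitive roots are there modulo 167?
A prime p has φ(p-1) primitive roots; here φ(166) = 82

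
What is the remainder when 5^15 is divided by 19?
By repeated squaring mod 19: 5^{1}≡5, 5^{2}≡6, 5^{4}≡17, 5^{8}≡4. Then 5^{15} = 5^{8+4+2+1} ≡ 4 × 17 × 6 × 5 ≡ 7 mod 19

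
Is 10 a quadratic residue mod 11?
By Euler's criterion: 10^{5} ≡ 10 mod 11. Since this equals -1 (≡ 10), 10 is not a QR.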